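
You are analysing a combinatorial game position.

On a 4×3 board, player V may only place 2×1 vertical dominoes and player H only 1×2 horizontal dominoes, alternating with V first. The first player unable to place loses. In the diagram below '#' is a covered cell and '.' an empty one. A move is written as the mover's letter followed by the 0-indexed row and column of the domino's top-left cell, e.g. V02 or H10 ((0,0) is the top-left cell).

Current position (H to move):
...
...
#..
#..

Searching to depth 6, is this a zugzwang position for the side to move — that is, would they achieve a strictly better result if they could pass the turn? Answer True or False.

p1 H@[.../.../#../#..]: H00[##./.../#../#..]-1* H01[.##/.../#../#..]-1 H10[.../##./#../#..]-1 H11[.../.##/#../#..]-1 H21[.../.../###/#..]-1 H31[.../.../#../###]-1
p2 V@[##./.../#../#..]: V02[###/..#/#../#..]-1 V11[##./.#./##./#..]+1* V12[##./..#/#.#/#..]+1 V21[##./.../##./##.]+1 V22[##./.../#.#/#.#]+1
p3 H@[##./.#./##./#..]: H31[##./.#./##./###]-1*
p4 V@[##./.#./##./###]: V02[###/.##/##./###]+1* V12[##./.##/###/###]+1
p5 H@[###/.##/##./###] terminal -1; root [.../.../#../#..] d6
suppose H passes — search the same position with V to move:
pass> p1 V@[.../.../#../#..]: V00[#../#../#../#..]+1* V01[.#./.#./#../#..]+1 V02[..#/..#/#../#..]+1 V11[.../.#./##./#..]+1 V12[.../..#/#.#/#..]-1 V21[.../.../##./##.]+1 V22[.../.../#.#/#.#]+1
pass> p2 H@[#../#../#../#..]: H01[###/#../#../#..]-1* H11[#../###/#../#..]-1 H21[#../#../###/#..]-1 H31[#../#../#../###]-1
pass> p3 V@[###/#../#../#..]: V11[###/##./##./#..]+1* V12[###/#.#/#.#/#..]+1 V21[###/#../##./##.]+1 V22[###/#../#.#/#.#]+1
pass> p4 H@[###/##./##./#..]: H31[###/##./##./###]-1*
pass> p5 V@[###/##./##./###]: V12[###/###/###/###]+1*
pass> p6 H@[###/###/###/###] terminal -1; root [.../.../#../#..] d6
for H: play -1, pass -1

zugzwang(.../.../#../#.., H) = False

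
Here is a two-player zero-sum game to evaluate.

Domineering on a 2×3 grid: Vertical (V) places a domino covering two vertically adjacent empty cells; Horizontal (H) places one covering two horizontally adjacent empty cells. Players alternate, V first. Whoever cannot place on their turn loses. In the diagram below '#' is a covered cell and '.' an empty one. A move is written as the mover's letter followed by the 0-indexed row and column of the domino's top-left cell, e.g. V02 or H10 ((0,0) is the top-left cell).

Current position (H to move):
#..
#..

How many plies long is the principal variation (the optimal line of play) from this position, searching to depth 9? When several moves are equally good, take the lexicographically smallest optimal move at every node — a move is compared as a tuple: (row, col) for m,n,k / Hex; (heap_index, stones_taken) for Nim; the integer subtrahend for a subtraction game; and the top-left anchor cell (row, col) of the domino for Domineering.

PV length from [#../#..]: 1 ply

p1 H@[#../#..]: H01[###/#..]+1* H11[#../###]+1
p2 V@[###/#..] terminal -1; root [#../#..] d9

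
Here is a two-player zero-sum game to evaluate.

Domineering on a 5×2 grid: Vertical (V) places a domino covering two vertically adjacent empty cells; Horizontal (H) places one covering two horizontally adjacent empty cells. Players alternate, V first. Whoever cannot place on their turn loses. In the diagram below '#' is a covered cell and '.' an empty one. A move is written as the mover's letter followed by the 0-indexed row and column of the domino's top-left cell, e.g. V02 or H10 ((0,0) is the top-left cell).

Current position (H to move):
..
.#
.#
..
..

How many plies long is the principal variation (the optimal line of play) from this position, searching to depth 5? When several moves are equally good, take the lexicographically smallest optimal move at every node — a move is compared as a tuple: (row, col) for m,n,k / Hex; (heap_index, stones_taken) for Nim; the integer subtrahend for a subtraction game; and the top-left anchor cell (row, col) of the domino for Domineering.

ply 1, H at ../.#/.#/../.. | H00=-1→##/.#/.#/../..; H30=+1→../.#/.#/##/..*; H40=+1→../.#/.#/../##
ply 2, V at ../.#/.#/##/.. | V00=-1→#./##/.#/##/..*; V10=-1→../##/##/##/..
ply 3, H at #./##/.#/##/.. | H40=+1→#./##/.#/##/##*
ply 4: #./##/.#/##/## is terminal -1 (V); from ../.#/.#/../.. depth 5

PV length from [../.#/.#/../..]: 3 plies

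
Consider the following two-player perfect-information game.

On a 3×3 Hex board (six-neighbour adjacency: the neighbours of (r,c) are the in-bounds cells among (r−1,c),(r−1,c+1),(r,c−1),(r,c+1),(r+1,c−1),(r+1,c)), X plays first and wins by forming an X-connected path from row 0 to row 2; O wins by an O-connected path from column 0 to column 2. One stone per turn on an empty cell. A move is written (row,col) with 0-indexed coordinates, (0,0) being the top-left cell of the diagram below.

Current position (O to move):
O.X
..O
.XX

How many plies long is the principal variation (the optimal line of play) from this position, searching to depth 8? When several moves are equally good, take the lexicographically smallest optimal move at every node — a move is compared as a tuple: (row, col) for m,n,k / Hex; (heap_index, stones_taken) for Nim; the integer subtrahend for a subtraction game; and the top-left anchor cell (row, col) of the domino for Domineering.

ply 1, O at O.X/..O/.XX | (0,1)=-1→OOX/..O/.XX; (1,0)=-1→O.X/O.O/.XX; (1,1)=+1→O.X/.OO/.XX*; (2,0)=-1→O.X/..O/OXX
ply 2, X at O.X/.OO/.XX | (0,1)=-1→OXX/.OO/.XX*; (1,0)=-1→O.X/XOO/.XX; (2,0)=-1→O.X/.OO/XXX
ply 3, O at OXX/.OO/.XX | (1,0)=+1→OXX/OOO/.XX*; (2,0)=+1→OXX/.OO/OXX
ply 4: OXX/OOO/.XX is terminal -1 (X); from O.X/..O/.XX depth 8

PV length from [O.X/..O/.XX]: 3 plies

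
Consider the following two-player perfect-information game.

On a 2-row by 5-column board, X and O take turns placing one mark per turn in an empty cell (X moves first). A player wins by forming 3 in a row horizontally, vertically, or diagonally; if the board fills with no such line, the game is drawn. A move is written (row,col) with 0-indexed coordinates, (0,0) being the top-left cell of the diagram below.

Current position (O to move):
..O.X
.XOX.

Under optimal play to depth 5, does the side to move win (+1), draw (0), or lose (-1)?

value(..O.X/.XOX., O) = +1

p1 O@[..O.X/.XOX.]: (0,0)[O.O.X/.XOX.]+0 (0,1)[.OO.X/.XOX.]+1* (0,3)[..OOX/.XOX.]+0 (1,0)[..O.X/OXOX.]+0 (1,4)[..O.X/.XOXO]+0
p2 X@[.OO.X/.XOX.]: (0,0)[XOO.X/.XOX.]-1* (0,3)[.OOXX/.XOX.]-1 (1,0)[.OO.X/XXOX.]-1 (1,4)[.OO.X/.XOXX]-1
p3 O@[XOO.X/.XOX.]: (0,3)[XOOOX/.XOX.]+1* (1,0)[XOO.X/OXOX.]+0 (1,4)[XOO.X/.XOXO]+0
p4 X@[XOOOX/.XOX.] terminal -1; root [..O.X/.XOX.] d5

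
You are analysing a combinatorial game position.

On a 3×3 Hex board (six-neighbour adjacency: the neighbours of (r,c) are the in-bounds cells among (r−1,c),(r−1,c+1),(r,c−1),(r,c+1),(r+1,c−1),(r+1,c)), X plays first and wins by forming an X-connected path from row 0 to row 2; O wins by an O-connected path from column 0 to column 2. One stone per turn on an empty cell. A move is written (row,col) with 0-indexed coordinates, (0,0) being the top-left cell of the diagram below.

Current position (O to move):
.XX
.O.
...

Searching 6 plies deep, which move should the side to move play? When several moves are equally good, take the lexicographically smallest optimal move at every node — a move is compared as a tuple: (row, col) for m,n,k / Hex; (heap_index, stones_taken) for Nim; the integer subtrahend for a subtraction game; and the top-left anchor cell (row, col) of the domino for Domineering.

p1 O@[.XX/.O./...]: (0,0)[OXX/.O./...]-1 (1,0)[.XX/OO./...]-1 (1,2)[.XX/.OO/...]+1* (2,0)[.XX/.O./O..]-1 (2,1)[.XX/.O./.O.]+1 (2,2)[.XX/.O./..O]+1
p2 X@[.XX/.OO/...]: (0,0)[XXX/.OO/...]-1* (1,0)[.XX/XOO/...]-1 (2,0)[.XX/.OO/X..]-1 (2,1)[.XX/.OO/.X.]-1 (2,2)[.XX/.OO/..X]-1
p3 O@[XXX/.OO/...]: (1,0)[XXX/OOO/...]+1* (2,0)[XXX/.OO/O..]+1 (2,1)[XXX/.OO/.O.]+1 (2,2)[XXX/.OO/..O]+1
p4 X@[XXX/OOO/...] terminal -1; root [.XX/.O./...] d6

O's best at [.XX/.O./...]: (1,2)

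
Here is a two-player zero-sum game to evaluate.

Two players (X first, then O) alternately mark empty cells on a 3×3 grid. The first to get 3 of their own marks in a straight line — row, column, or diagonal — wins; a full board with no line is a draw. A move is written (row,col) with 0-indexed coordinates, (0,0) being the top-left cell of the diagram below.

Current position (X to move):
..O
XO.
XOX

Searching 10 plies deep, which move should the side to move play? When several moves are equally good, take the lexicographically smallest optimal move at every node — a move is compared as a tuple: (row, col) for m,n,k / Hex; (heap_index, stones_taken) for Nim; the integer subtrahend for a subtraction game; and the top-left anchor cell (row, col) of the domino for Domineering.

[..O/XO./XOX] X move#1: (0,0):+1/X.O/XO./XOX*, (0,1):+0/.XO/XO./XOX, (1,2):-1/..O/XOX/XOX
[X.O/XO./XOX] end (terminal -1, O#2); searched ..O/XO./XOX to 10

X's best at [..O/XO./XOX]: (0,0)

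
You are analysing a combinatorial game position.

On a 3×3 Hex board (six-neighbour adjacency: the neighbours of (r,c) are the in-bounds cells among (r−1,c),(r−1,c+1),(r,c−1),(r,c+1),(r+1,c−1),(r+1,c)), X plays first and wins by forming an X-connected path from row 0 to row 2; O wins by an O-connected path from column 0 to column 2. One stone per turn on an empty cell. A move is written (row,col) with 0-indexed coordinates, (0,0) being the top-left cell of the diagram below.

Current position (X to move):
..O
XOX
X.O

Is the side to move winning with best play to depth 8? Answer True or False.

X winning at [..O/XOX/X.O]: True

ply 1, X at ..O/XOX/X.O | (0,0)=+1→X.O/XOX/X.O*; (0,1)=+1→.XO/XOX/X.O; (2,1)=+1→..O/XOX/XXO
ply 2: X.O/XOX/X.O is terminal -1 (O); from ..O/XOX/X.O depth 8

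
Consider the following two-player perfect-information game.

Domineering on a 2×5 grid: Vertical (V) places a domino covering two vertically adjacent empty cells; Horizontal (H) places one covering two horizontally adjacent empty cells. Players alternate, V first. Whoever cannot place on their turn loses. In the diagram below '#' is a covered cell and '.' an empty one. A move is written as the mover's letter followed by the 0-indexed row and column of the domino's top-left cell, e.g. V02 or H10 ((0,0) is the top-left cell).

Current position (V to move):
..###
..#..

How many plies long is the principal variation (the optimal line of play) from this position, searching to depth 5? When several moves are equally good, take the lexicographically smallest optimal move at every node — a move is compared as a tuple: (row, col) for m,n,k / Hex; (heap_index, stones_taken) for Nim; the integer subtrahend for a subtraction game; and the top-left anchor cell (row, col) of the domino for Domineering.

p1 V@[..###/..#..]: V00[#.###/#.#..]+1* V01[.####/.##..]+1
p2 H@[#.###/#.#..]: H13[#.###/#.###]-1*
p3 V@[#.###/#.###]: V01[#####/#####]+1*
p4 H@[#####/#####] terminal -1; root [..###/..#..] d5

PV length from [..###/..#..]: 3 plies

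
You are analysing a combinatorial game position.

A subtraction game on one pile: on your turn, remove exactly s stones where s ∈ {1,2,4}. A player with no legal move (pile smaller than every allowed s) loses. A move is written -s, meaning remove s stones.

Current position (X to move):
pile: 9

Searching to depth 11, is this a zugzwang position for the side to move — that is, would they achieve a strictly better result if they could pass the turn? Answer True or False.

zugzwang(9, X) = True

ply 1, X at 9 | -1=-1→8*; -2=-1→7; -4=-1→5
ply 2, O at 8 | -1=-1→7; -2=+1→6*; -4=-1→4
ply 3, X at 6 | -1=-1→5*; -2=-1→4; -4=-1→2
ply 4, O at 5 | -1=-1→4; -2=+1→3*; -4=-1→1
ply 5, X at 3 | -1=-1→2*; -2=-1→1
ply 6, O at 2 | -1=-1→1; -2=+1→0*
ply 7: 0 is terminal -1 (X); from 9 depth 11
if X skipped the turn, O would face:
~ ply 1, O at 9 | -1=-1→8*; -2=-1→7; -4=-1→5
~ ply 2, X at 8 | -1=-1→7; -2=+1→6*; -4=-1→4
~ ply 3, O at 6 | -1=-1→5*; -2=-1→4; -4=-1→2
~ ply 4, X at 5 | -1=-1→4; -2=+1→3*; -4=-1→1
~ ply 5, O at 3 | -1=-1→2*; -2=-1→1
~ ply 6, X at 2 | -1=-1→1; -2=+1→0*
~ ply 7: 0 is terminal -1 (O); from 9 depth 11
compare (X): move=-1 vs pass=+1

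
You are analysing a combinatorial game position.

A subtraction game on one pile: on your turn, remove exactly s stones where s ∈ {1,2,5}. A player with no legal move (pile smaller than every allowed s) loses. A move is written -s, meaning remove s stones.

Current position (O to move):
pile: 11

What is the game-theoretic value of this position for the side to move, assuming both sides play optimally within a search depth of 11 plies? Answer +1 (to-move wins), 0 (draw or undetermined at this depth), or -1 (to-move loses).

value(11, O) = +1

p1 O@[11]: -1[10]-1 -2[9]+1* -5[6]+1
p2 X@[9]: -1[8]-1* -2[7]-1 -5[4]-1
p3 O@[8]: -1[7]-1 -2[6]+1* -5[3]+1
p4 X@[6]: -1[5]-1* -2[4]-1 -5[1]-1
p5 O@[5]: -1[4]-1 -2[3]+1* -5[0]+1
p6 X@[3]: -1[2]-1* -2[1]-1
p7 O@[2]: -1[1]-1 -2[0]+1*
p8 X@[0] terminal -1; root [11] d11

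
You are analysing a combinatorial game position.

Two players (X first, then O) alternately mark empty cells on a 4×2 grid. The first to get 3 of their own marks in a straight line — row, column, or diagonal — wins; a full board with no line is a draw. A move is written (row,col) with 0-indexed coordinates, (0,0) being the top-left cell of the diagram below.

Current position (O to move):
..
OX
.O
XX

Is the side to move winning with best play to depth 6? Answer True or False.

[../OX/.O/XX] O move#1: (0,0):+0/O./OX/.O/XX*, (0,1):+0/.O/OX/.O/XX, (2,0):+0/../OX/OO/XX
[O./OX/.O/XX] X move#2: (0,1):-1/OX/OX/.O/XX, (2,0):+0/O./OX/XO/XX*
[O./OX/XO/XX] O move#3: (0,1):+0/OO/OX/XO/XX*
[OO/OX/XO/XX] end (terminal +0, X#4); searched ../OX/.O/XX to 6

O winning at [../OX/.O/XX]: False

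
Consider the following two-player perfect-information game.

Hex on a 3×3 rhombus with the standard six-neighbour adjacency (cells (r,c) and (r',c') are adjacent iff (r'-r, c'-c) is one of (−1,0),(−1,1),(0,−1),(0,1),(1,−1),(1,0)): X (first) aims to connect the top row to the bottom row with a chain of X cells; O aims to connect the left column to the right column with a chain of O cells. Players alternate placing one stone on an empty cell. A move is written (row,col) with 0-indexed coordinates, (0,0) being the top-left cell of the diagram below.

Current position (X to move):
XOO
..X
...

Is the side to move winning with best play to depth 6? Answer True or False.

X winning at [XOO/..X/...]: True

p1 X@[XOO/..X/...]: (1,0)[XOO/X.X/...]+1* (1,1)[XOO/.XX/...]-1 (2,0)[XOO/..X/X..]-1 (2,1)[XOO/..X/.X.]-1 (2,2)[XOO/..X/..X]-1
p2 O@[XOO/X.X/...]: (1,1)[XOO/XOX/...]-1* (2,0)[XOO/X.X/O..]-1 (2,1)[XOO/X.X/.O.]-1 (2,2)[XOO/X.X/..O]-1
p3 X@[XOO/XOX/...]: (2,0)[XOO/XOX/X..]+1* (2,1)[XOO/XOX/.X.]-1 (2,2)[XOO/XOX/..X]-1
p4 O@[XOO/XOX/X..] terminal -1; root [XOO/..X/...] d6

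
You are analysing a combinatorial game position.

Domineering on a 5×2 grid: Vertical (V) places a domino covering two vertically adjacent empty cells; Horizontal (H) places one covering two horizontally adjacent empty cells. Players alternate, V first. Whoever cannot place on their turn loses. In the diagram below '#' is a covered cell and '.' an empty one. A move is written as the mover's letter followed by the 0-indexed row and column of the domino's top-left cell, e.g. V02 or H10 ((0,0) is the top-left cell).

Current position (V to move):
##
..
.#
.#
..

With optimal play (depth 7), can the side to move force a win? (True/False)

V winning at [##/../.#/.#/..]: False

p1 V@[##/../.#/.#/..]: V10[##/#./##/.#/..]-1* V20[##/../##/##/..]-1 V30[##/../.#/##/#.]-1
p2 H@[##/#./##/.#/..]: H40[##/#./##/.#/##]+1*
p3 V@[##/#./##/.#/##] terminal -1; root [##/../.#/.#/..] d7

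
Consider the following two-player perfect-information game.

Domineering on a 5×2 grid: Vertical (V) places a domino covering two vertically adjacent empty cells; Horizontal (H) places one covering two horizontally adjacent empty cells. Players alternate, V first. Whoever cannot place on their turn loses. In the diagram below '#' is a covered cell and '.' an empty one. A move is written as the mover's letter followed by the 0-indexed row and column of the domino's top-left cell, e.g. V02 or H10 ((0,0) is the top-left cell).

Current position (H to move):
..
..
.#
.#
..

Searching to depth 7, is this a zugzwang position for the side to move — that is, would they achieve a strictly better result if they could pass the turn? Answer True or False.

[../../.#/.#/..] H move#1: H00:+1/##/../.#/.#/..*, H10:+1/../##/.#/.#/.., H40:-1/../../.#/.#/##
[##/../.#/.#/..] V move#2: V10:-1/##/#./##/.#/..*, V20:-1/##/../##/##/.., V30:-1/##/../.#/##/#.
[##/#./##/.#/..] H move#3: H40:+1/##/#./##/.#/##*
[##/#./##/.#/##] end (terminal -1, V#4); searched ../../.#/.#/.. to 7
pass branch (V moves first from the same position):
  | [../../.#/.#/..] V move#1: V00:+1/#./#./.#/.#/..*, V01:+1/.#/.#/.#/.#/.., V10:+1/../#./##/.#/.., V20:-1/../../##/##/.., V30:-1/../../.#/##/#.
  | [#./#./.#/.#/..] H move#2: H40:-1/#./#./.#/.#/##*
  | [#./#./.#/.#/##] V move#3: V01:+1/##/##/.#/.#/##*, V20:+1/#./#./##/##/##
  | [##/##/.#/.#/##] end (terminal -1, H#4); searched ../../.#/.#/.. to 7
H moving scores +1; H passing scores -1

zugzwang(../../.#/.#/.., H) = False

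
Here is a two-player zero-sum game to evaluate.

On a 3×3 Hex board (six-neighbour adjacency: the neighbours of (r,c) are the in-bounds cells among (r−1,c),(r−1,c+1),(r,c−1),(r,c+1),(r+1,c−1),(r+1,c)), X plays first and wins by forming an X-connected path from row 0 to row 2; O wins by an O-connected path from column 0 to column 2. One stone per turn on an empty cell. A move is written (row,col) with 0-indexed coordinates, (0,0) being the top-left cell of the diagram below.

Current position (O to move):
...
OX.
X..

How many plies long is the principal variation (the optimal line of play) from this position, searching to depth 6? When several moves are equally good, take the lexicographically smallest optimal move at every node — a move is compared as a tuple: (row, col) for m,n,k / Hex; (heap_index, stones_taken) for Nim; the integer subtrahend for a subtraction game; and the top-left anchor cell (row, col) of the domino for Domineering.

PV length from [.../OX./X..]: 2 plies

[.../OX./X..] O move#1: (0,0):-1/O../OX./X..*, (0,1):-1/.O./OX./X.., (0,2):-1/..O/OX./X.., (1,2):-1/.../OXO/X.., (2,1):-1/.../OX./XO., (2,2):-1/.../OX./X.O
[O../OX./X..] X move#2: (0,1):+1/OX./OX./X..*, (0,2):+1/O.X/OX./X.., (1,2):+1/O../OXX/X.., (2,1):+1/O../OX./XX., (2,2):+1/O../OX./X.X
[OX./OX./X..] end (terminal -1, O#3); searched .../OX./X.. to 6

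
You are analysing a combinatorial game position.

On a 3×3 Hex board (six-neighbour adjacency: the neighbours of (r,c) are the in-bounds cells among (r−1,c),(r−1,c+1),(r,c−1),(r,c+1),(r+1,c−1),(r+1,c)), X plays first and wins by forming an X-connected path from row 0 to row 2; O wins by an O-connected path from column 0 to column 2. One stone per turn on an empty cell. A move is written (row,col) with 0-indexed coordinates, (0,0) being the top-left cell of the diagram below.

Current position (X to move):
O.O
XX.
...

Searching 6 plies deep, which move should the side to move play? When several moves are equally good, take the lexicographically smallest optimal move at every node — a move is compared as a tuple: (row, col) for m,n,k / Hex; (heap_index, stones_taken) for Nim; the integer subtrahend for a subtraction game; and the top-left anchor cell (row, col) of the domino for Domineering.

X's best at [O.O/XX./...]: (0,1)

[O.O/XX./...] X move#1: (0,1):+1/OXO/XX./...*, (1,2):-1/O.O/XXX/..., (2,0):-1/O.O/XX./X.., (2,1):-1/O.O/XX./.X., (2,2):-1/O.O/XX./..X
[OXO/XX./...] O move#2: (1,2):-1/OXO/XXO/...*, (2,0):-1/OXO/XX./O.., (2,1):-1/OXO/XX./.O., (2,2):-1/OXO/XX./..O
[OXO/XXO/...] X move#3: (2,0):+1/OXO/XXO/X..*, (2,1):+1/OXO/XXO/.X., (2,2):+1/OXO/XXO/..X
[OXO/XXO/X..] end (terminal -1, O#4); searched O.O/XX./... to 6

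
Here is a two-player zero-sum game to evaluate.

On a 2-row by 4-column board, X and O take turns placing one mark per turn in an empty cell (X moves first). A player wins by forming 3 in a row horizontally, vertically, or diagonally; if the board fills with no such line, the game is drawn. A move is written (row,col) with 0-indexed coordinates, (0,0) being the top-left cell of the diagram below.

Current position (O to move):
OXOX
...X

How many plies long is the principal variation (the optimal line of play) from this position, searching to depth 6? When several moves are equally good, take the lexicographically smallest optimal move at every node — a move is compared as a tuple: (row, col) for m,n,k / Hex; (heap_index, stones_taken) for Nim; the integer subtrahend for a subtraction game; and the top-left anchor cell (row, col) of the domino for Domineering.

[OXOX/...X] O move#1: (1,0):+0/OXOX/O..X*, (1,1):+0/OXOX/.O.X, (1,2):+0/OXOX/..OX
[OXOX/O..X] X move#2: (1,1):+0/OXOX/OX.X*, (1,2):+0/OXOX/O.XX
[OXOX/OX.X] O move#3: (1,2):+0/OXOX/OXOX*
[OXOX/OXOX] end (terminal +0, X#4); searched OXOX/...X to 6

PV length from [OXOX/...X]: 3 plies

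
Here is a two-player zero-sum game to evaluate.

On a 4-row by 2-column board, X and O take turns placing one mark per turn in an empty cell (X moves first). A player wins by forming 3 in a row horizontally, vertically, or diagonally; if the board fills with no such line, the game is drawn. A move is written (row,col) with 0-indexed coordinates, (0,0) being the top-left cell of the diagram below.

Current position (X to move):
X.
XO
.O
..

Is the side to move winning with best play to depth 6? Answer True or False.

ply 1, X at X./XO/.O/.. | (0,1)=-1→XX/XO/.O/..; (2,0)=+1→X./XO/XO/..*; (3,0)=-1→X./XO/.O/X.; (3,1)=-1→X./XO/.O/.X
ply 2: X./XO/XO/.. is terminal -1 (O); from X./XO/.O/.. depth 6

X winning at [X./XO/.O/..]: True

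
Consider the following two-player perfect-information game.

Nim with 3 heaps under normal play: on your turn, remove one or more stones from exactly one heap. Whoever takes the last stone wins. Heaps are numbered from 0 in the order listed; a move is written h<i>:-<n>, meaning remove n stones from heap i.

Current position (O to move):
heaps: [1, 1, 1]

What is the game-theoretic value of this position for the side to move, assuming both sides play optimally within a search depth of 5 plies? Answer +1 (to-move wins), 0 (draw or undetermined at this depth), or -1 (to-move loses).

ply 1, O at (1,1,1) | h0:-1=+1→(0,1,1)*; h1:-1=+1→(1,0,1); h2:-1=+1→(1,1,0)
ply 2, X at (0,1,1) | h1:-1=-1→(0,0,1)*; h2:-1=-1→(0,1,0)
ply 3, O at (0,0,1) | h2:-1=+1→(0,0,0)*
ply 4: (0,0,0) is terminal -1 (X); from (1,1,1) depth 5

value((1,1,1), O) = +1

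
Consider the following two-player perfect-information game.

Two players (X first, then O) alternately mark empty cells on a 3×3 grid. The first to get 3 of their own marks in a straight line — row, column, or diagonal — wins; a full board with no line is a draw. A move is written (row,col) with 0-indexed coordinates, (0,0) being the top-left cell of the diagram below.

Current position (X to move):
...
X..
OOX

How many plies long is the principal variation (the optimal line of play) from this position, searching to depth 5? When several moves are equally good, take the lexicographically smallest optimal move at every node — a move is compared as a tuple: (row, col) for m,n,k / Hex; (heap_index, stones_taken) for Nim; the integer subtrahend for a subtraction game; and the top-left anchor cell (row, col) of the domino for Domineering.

PV length from [.../X../OOX]: 5 plies

ply 1, X at .../X../OOX | (0,0)=-1→X../X../OOX; (0,1)=+1→.X./X../OOX*; (0,2)=+1→..X/X../OOX; (1,1)=+1→.../XX./OOX; (1,2)=+1→.../X.X/OOX
ply 2, O at .X./X../OOX | (0,0)=-1→OX./X../OOX*; (0,2)=-1→.XO/X../OOX; (1,1)=-1→.X./XO./OOX; (1,2)=-1→.X./X.O/OOX
ply 3, X at OX./X../OOX | (0,2)=+0→OXX/X../OOX; (1,1)=+0→OX./XX./OOX; (1,2)=+1→OX./X.X/OOX*
ply 4, O at OX./X.X/OOX | (0,2)=-1→OXO/X.X/OOX*; (1,1)=-1→OX./XOX/OOX
ply 5, X at OXO/X.X/OOX | (1,1)=+1→OXO/XXX/OOX*
ply 6: OXO/XXX/OOX is terminal -1 (O); from .../X../OOX depth 5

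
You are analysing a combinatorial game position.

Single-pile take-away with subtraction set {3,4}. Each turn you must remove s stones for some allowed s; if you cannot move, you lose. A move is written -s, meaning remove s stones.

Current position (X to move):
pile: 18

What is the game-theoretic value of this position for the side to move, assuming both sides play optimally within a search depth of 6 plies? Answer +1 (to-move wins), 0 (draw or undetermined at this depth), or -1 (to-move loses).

value(18, X) = +1

[18] X move#1: -3:+1/15*, -4:+1/14
[15] O move#2: -3:-1/12*, -4:-1/11
[12] X move#3: -3:+1/9*, -4:+1/8
[9] O move#4: -3:-1/6*, -4:-1/5
[6] X move#5: -3:-1/3, -4:+1/2*
[2] end (terminal -1, O#6); searched 18 to 6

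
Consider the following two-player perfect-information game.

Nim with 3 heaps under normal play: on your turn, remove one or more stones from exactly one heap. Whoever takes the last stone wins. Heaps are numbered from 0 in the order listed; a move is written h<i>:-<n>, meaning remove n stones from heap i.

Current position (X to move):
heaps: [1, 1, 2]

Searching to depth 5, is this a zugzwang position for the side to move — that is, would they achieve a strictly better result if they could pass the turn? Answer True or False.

zugzwang((1,1,2), X) = False

[(1,1,2)] X move#1: h0:-1:-1/(0,1,2), h1:-1:-1/(1,0,2), h2:-1:-1/(1,1,1), h2:-2:+1/(1,1,0)*
[(1,1,0)] O move#2: h0:-1:-1/(0,1,0)*, h1:-1:-1/(1,0,0)
[(0,1,0)] X move#3: h1:-1:+1/(0,0,0)*
[(0,0,0)] end (terminal -1, O#4); searched (1,1,2) to 5
if X skipped the turn, O would face:
~ [(1,1,2)] O move#1: h0:-1:-1/(0,1,2), h1:-1:-1/(1,0,2), h2:-1:-1/(1,1,1), h2:-2:+1/(1,1,0)*
~ [(1,1,0)] X move#2: h0:-1:-1/(0,1,0)*, h1:-1:-1/(1,0,0)
~ [(0,1,0)] O move#3: h1:-1:+1/(0,0,0)*
~ [(0,0,0)] end (terminal -1, X#4); searched (1,1,2) to 5
compare (X): move=+1 vs pass=-1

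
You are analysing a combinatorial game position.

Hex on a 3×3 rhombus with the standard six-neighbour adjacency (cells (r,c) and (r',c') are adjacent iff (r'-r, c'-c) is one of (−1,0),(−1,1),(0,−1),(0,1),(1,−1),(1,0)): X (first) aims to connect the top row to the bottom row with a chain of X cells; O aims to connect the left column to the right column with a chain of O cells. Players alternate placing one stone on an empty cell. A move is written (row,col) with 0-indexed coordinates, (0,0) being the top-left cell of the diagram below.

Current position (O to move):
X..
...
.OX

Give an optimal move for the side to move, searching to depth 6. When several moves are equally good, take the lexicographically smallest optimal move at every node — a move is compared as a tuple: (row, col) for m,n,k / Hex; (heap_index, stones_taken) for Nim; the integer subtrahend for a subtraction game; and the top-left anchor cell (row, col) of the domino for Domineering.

[X../.../.OX] O move#1: (0,1):-1/XO./.../.OX, (0,2):-1/X.O/.../.OX, (1,0):-1/X../O../.OX, (1,1):+1/X../.O./.OX*, (1,2):-1/X../..O/.OX, (2,0):-1/X../.../OOX
[X../.O./.OX] X move#2: (0,1):-1/XX./.O./.OX*, (0,2):-1/X.X/.O./.OX, (1,0):-1/X../XO./.OX, (1,2):-1/X../.OX/.OX, (2,0):-1/X../.O./XOX
[XX./.O./.OX] O move#3: (0,2):+1/XXO/.O./.OX*, (1,0):+1/XX./OO./.OX, (1,2):+1/XX./.OO/.OX, (2,0):+1/XX./.O./OOX
[XXO/.O./.OX] X move#4: (1,0):-1/XXO/XO./.OX*, (1,2):-1/XXO/.OX/.OX, (2,0):-1/XXO/.O./XOX
[XXO/XO./.OX] O move#5: (1,2):-1/XXO/XOO/.OX, (2,0):+1/XXO/XO./OOX*
[XXO/XO./OOX] end (terminal -1, X#6); searched X../.../.OX to 6

O's best at [X../.../.OX]: (1,1)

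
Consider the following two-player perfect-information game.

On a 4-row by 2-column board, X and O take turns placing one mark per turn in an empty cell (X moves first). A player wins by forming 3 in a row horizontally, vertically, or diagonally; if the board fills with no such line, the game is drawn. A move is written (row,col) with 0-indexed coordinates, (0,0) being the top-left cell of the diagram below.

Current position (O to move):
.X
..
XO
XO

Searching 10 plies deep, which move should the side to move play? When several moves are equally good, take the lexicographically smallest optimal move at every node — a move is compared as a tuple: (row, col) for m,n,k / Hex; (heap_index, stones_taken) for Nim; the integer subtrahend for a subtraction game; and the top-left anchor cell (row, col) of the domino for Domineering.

O's best at [.X/../XO/XO]: (1,1)

p1 O@[.X/../XO/XO]: (0,0)[OX/../XO/XO]-1 (1,0)[.X/O./XO/XO]+0 (1,1)[.X/.O/XO/XO]+1*
p2 X@[.X/.O/XO/XO] terminal -1; root [.X/../XO/XO] d10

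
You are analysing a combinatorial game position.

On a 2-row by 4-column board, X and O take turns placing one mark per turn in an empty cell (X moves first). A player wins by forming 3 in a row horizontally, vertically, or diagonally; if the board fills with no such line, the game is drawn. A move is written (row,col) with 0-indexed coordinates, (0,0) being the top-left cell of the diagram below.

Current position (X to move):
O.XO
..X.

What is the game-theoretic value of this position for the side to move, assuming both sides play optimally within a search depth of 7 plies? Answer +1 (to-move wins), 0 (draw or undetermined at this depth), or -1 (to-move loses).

p1 X@[O.XO/..X.]: (0,1)[OXXO/..X.]+0 (1,0)[O.XO/X.X.]+0 (1,1)[O.XO/.XX.]+1* (1,3)[O.XO/..XX]+0
p2 O@[O.XO/.XX.]: (0,1)[OOXO/.XX.]-1* (1,0)[O.XO/OXX.]-1 (1,3)[O.XO/.XXO]-1
p3 X@[OOXO/.XX.]: (1,0)[OOXO/XXX.]+1* (1,3)[OOXO/.XXX]+1
p4 O@[OOXO/XXX.] terminal -1; root [O.XO/..X.] d7

value(O.XO/..X., X) = +1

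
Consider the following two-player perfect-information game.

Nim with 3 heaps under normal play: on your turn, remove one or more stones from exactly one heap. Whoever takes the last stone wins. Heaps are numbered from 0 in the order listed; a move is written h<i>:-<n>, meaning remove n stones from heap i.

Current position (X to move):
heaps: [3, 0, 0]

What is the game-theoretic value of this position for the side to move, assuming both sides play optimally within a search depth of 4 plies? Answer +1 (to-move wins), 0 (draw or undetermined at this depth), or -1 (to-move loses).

value((3,0,0), X) = +1

[(3,0,0)] X move#1: h0:-1:-1/(2,0,0), h0:-2:-1/(1,0,0), h0:-3:+1/(0,0,0)*
[(0,0,0)] end (terminal -1, O#2); searched (3,0,0) to 4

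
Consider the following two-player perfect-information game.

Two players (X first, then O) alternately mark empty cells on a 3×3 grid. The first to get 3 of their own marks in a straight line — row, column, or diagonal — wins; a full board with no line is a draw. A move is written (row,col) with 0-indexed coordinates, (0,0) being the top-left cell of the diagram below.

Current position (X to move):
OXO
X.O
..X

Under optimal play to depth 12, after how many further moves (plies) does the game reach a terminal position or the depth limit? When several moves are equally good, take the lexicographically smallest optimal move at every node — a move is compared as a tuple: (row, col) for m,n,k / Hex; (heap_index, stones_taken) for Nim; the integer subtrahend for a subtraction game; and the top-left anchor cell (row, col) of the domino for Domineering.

PV length from [OXO/X.O/..X]: 3 plies

p1 X@[OXO/X.O/..X]: (1,1)[OXO/XXO/..X]+0 (2,0)[OXO/X.O/X.X]+0 (2,1)[OXO/X.O/.XX]+1*
p2 O@[OXO/X.O/.XX]: (1,1)[OXO/XOO/.XX]-1* (2,0)[OXO/X.O/OXX]-1
p3 X@[OXO/XOO/.XX]: (2,0)[OXO/XOO/XXX]+1*
p4 O@[OXO/XOO/XXX] terminal -1; root [OXO/X.O/..X] d12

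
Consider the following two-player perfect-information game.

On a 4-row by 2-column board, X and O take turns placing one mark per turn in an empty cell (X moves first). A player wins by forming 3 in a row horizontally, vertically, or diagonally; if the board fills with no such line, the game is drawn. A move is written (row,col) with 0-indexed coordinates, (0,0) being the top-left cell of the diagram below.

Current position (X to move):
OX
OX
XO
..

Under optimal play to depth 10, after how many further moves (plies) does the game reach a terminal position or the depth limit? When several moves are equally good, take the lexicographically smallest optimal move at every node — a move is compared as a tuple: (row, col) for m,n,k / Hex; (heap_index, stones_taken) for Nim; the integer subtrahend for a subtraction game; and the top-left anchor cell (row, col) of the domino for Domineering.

ply 1, X at OX/OX/XO/.. | (3,0)=+0→OX/OX/XO/X.*; (3,1)=+0→OX/OX/XO/.X
ply 2, O at OX/OX/XO/X. | (3,1)=+0→OX/OX/XO/XO*
ply 3: OX/OX/XO/XO is terminal +0 (X); from OX/OX/XO/.. depth 10

PV length from [OX/OX/XO/..]: 2 plies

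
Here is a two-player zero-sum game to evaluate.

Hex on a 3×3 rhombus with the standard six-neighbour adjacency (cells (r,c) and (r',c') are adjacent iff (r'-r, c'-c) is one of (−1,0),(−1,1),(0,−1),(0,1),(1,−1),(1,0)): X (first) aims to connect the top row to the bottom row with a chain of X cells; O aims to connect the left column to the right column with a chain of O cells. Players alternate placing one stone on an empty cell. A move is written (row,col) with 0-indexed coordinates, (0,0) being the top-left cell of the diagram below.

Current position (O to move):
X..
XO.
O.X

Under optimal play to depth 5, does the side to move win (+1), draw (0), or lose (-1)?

value(X../XO./O.X, O) = +1

p1 O@[X../XO./O.X]: (0,1)[XO./XO./O.X]+1* (0,2)[X.O/XO./O.X]+1 (1,2)[X../XOO/O.X]+1 (2,1)[X../XO./OOX]+1
p2 X@[XO./XO./O.X]: (0,2)[XOX/XO./O.X]-1* (1,2)[XO./XOX/O.X]-1 (2,1)[XO./XO./OXX]-1
p3 O@[XOX/XO./O.X]: (1,2)[XOX/XOO/O.X]+1* (2,1)[XOX/XO./OOX]-1
p4 X@[XOX/XOO/O.X] terminal -1; root [X../XO./O.X] d5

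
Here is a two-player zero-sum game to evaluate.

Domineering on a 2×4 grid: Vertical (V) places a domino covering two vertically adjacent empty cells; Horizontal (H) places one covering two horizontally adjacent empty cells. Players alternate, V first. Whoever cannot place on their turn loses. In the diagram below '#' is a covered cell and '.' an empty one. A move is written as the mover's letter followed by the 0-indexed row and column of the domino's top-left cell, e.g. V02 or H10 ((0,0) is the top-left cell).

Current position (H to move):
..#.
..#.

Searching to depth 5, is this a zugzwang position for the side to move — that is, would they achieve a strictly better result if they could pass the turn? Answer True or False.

ply 1, H at ..#./..#. | H00=+1→###./..#.*; H10=+1→..#./###.
ply 2, V at ###./..#. | V03=-1→####/..##*
ply 3, H at ####/..## | H10=+1→####/####*
ply 4: ####/#### is terminal -1 (V); from ..#./..#. depth 5
if H skipped the turn, V would face:
~ ply 1, V at ..#./..#. | V00=+1→#.#./#.#.*; V01=+1→.##./.##.; V03=-1→..##/..##
~ ply 2: #.#./#.#. is terminal -1 (H); from ..#./..#. depth 5
compare (H): move=+1 vs pass=-1

zugzwang(..#./..#., H) = False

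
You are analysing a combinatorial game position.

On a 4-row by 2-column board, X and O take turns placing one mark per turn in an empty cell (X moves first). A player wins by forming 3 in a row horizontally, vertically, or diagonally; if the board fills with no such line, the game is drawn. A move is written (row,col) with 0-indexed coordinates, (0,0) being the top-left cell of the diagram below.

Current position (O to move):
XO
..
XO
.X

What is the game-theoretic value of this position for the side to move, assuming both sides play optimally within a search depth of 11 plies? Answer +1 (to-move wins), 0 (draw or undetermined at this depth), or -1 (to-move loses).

value(XO/../XO/.X, O) = +1

[XO/../XO/.X] O move#1: (1,0):+0/XO/O./XO/.X, (1,1):+1/XO/.O/XO/.X*, (3,0):-1/XO/../XO/OX
[XO/.O/XO/.X] end (terminal -1, X#2); searched XO/../XO/.X to 11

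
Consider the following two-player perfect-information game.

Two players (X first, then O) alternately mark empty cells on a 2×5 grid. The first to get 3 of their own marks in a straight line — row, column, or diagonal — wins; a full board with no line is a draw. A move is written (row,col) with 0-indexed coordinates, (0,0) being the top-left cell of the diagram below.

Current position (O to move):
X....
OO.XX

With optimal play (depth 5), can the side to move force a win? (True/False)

p1 O@[X..../OO.XX]: (0,1)[XO.../OO.XX]-1 (0,2)[X.O../OO.XX]-1 (0,3)[X..O./OO.XX]-1 (0,4)[X...O/OO.XX]-1 (1,2)[X..../OOOXX]+1*
p2 X@[X..../OOOXX] terminal -1; root [X..../OO.XX] d5

O winning at [X..../OO.XX]: True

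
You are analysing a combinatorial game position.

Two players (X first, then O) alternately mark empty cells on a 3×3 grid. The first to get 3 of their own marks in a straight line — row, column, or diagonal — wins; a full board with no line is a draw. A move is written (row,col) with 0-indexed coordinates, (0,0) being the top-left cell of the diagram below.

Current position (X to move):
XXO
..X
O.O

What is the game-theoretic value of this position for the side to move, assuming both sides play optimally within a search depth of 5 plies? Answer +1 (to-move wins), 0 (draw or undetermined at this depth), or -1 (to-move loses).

value(XXO/..X/O.O, X) = -1

ply 1, X at XXO/..X/O.O | (1,0)=-1→XXO/X.X/O.O*; (1,1)=-1→XXO/.XX/O.O; (2,1)=-1→XXO/..X/OXO
ply 2, O at XXO/X.X/O.O | (1,1)=+1→XXO/XOX/O.O*; (2,1)=+1→XXO/X.X/OOO
ply 3: XXO/XOX/O.O is terminal -1 (X); from XXO/..X/O.O depth 5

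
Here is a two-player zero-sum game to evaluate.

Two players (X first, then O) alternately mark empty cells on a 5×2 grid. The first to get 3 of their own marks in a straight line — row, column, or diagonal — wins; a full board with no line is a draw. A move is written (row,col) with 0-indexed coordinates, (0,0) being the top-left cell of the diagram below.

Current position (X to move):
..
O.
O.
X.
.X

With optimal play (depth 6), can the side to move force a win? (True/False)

X winning at [../O./O./X./.X]: False

ply 1, X at ../O./O./X./.X | (0,0)=+0→X./O./O./X./.X*; (0,1)=-1→.X/O./O./X./.X; (1,1)=-1→../OX/O./X./.X; (2,1)=-1→../O./OX/X./.X; (3,1)=-1→../O./O./XX/.X; (4,0)=-1→../O./O./X./XX
ply 2, O at X./O./O./X./.X | (0,1)=+0→XO/O./O./X./.X*; (1,1)=+0→X./OO/O./X./.X; (2,1)=+0→X./O./OO/X./.X; (3,1)=+0→X./O./O./XO/.X; (4,0)=+0→X./O./O./X./OX
ply 3, X at XO/O./O./X./.X | (1,1)=+0→XO/OX/O./X./.X*; (2,1)=+0→XO/O./OX/X./.X; (3,1)=+0→XO/O./O./XX/.X; (4,0)=+0→XO/O./O./X./XX
ply 4, O at XO/OX/O./X./.X | (2,1)=+0→XO/OX/OO/X./.X*; (3,1)=+0→XO/OX/O./XO/.X; (4,0)=+0→XO/OX/O./X./OX
ply 5, X at XO/OX/OO/X./.X | (3,1)=+0→XO/OX/OO/XX/.X*; (4,0)=+0→XO/OX/OO/X./XX
ply 6, O at XO/OX/OO/XX/.X | (4,0)=+0→XO/OX/OO/XX/OX*
ply 7: XO/OX/OO/XX/OX is terminal +0 (X); from ../O./O./X./.X depth 6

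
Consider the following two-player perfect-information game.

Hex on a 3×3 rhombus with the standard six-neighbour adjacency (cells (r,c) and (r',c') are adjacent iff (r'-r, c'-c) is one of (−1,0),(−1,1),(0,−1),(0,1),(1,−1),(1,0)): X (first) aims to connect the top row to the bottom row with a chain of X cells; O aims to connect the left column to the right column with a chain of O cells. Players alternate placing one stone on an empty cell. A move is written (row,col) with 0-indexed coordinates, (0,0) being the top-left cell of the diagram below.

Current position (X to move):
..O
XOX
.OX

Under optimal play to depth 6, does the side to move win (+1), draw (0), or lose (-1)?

ply 1, X at ..O/XOX/.OX | (0,0)=-1→X.O/XOX/.OX; (0,1)=-1→.XO/XOX/.OX; (2,0)=+1→..O/XOX/XOX*
ply 2, O at ..O/XOX/XOX | (0,0)=-1→O.O/XOX/XOX*; (0,1)=-1→.OO/XOX/XOX
ply 3, X at O.O/XOX/XOX | (0,1)=+1→OXO/XOX/XOX*
ply 4: OXO/XOX/XOX is terminal -1 (O); from ..O/XOX/.OX depth 6

value(..O/XOX/.OX, X) = +1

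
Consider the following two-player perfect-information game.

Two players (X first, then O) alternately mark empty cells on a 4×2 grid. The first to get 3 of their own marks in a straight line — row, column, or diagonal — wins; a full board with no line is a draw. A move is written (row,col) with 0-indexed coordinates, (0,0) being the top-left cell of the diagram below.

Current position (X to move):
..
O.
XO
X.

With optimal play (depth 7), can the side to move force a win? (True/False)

ply 1, X at ../O./XO/X. | (0,0)=-1→X./O./XO/X.; (0,1)=+0→.X/O./XO/X.*; (1,1)=+0→../OX/XO/X.; (3,1)=+0→../O./XO/XX
ply 2, O at .X/O./XO/X. | (0,0)=+0→OX/O./XO/X.*; (1,1)=+0→.X/OO/XO/X.; (3,1)=+0→.X/O./XO/XO
ply 3, X at OX/O./XO/X. | (1,1)=+0→OX/OX/XO/X.*; (3,1)=+0→OX/O./XO/XX
ply 4, O at OX/OX/XO/X. | (3,1)=+0→OX/OX/XO/XO*
ply 5: OX/OX/XO/XO is terminal +0 (X); from ../O./XO/X. depth 7

X winning at [../O./XO/X.]: False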